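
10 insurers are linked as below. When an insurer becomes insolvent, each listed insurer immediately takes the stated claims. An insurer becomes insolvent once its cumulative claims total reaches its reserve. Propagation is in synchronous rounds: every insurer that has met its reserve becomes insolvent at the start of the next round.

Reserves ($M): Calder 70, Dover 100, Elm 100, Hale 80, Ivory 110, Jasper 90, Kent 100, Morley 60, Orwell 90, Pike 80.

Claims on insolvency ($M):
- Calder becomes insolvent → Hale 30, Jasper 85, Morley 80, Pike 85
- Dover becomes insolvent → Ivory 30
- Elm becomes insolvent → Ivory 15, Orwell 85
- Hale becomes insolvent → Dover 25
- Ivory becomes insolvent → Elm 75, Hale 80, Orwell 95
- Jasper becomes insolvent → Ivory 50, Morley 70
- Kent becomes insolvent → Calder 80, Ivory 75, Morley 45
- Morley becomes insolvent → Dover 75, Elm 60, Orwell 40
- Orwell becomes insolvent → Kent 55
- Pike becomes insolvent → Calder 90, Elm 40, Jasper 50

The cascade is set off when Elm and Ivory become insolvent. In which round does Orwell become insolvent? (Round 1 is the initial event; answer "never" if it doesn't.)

2

Round 1 — Elm, Ivory become insolvent (initial).
  Hale: +80 → 80 ≥ 80
  Orwell: +85+95 → 180 ≥ 90
Round 2 — Hale, Orwell become insolvent.
  Dover: +25 → 25 < 100
  Kent: +55 → 55 < 100
No further insolvencies.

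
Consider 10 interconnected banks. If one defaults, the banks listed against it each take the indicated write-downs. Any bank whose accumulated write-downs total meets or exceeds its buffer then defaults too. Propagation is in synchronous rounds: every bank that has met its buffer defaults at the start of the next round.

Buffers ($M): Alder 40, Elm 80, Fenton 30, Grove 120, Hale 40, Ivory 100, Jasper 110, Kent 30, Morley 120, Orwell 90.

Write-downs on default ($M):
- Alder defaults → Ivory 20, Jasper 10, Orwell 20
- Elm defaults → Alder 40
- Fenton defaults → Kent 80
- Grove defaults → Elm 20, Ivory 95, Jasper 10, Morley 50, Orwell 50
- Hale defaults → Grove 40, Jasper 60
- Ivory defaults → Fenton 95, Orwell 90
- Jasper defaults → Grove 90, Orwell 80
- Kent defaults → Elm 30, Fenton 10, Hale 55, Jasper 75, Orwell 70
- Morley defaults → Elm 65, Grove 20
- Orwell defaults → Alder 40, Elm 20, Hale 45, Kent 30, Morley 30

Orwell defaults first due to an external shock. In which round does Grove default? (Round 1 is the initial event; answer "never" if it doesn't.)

4

Round 1 — Orwell defaults (initial).
  Alder: +40 → 40 ≥ 40
  Elm: +20 → 20 < 80
  Hale: +45 → 45 ≥ 40
  Kent: +30 → 30 ≥ 30
  Morley: +30 → 30 < 120
Round 2 — Alder, Hale, Kent default.
  Elm: +30 → 50 < 80
  Fenton: +10 → 10 < 30
  Grove: +40 → 40 < 120
  Ivory: +20 → 20 < 100
  Jasper: +10+60+75 → 145 ≥ 110
Round 3 — Jasper defaults.
  Grove: +90 → 130 ≥ 120
Round 4 — Grove defaults.
  Elm: +20 → 70 < 80
  Ivory: +95 → 115 ≥ 100
  Morley: +50 → 80 < 120
Round 5 — Ivory defaults.
  Fenton: +95 → 105 ≥ 30
Round 6 — Fenton defaults.
No further defaults.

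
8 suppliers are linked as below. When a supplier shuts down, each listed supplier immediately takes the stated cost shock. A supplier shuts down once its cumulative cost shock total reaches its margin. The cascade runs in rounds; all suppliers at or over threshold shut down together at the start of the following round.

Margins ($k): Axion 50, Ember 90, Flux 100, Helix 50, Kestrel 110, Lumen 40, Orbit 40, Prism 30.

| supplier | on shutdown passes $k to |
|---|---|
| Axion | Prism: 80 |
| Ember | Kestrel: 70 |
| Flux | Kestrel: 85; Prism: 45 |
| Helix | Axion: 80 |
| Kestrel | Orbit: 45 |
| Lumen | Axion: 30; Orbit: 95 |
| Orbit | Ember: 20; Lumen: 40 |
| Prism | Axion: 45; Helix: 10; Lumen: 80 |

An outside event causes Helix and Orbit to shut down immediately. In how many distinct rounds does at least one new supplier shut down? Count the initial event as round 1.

3

Round 1 — Helix, Orbit shut down (initial).
  Axion: +80 → 80 ≥ 50
  Ember: +20 → 20 < 90
  Lumen: +40 → 40 ≥ 40
Round 2 — Axion, Lumen shut down.
  Prism: +80 → 80 ≥ 30
Round 3 — Prism shuts down.
No further shutdowns.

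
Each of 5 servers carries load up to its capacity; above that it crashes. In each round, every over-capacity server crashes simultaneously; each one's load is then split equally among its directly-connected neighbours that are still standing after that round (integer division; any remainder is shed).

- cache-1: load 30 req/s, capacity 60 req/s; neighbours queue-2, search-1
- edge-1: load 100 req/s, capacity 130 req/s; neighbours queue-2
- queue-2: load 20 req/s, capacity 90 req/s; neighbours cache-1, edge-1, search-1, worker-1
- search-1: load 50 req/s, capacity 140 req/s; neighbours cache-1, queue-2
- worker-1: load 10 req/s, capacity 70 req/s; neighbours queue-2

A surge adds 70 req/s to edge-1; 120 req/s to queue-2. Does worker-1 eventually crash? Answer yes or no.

no

Round 1 — edge-1 at 170 > 130; queue-2 at 140 > 90. edge-1, queue-2 crash.
  edge-1 sheds 170 req/s: no online neighbours, lost.
  queue-2 sheds 140 req/s to cache-1, search-1, worker-1: 46 each (2 lost).
    cache-1: 30+46 = 76 > 60
    search-1: 50+46 = 96 ≤ 140
    worker-1: 10+46 = 56 ≤ 70
Round 2 — cache-1 crashes.
  cache-1 sheds 76 req/s to search-1: 76 each.
    search-1: 96+76 = 172 > 140
Round 3 — search-1 crashes.
  search-1 sheds 172 req/s: no online neighbours, lost.
No further crashes.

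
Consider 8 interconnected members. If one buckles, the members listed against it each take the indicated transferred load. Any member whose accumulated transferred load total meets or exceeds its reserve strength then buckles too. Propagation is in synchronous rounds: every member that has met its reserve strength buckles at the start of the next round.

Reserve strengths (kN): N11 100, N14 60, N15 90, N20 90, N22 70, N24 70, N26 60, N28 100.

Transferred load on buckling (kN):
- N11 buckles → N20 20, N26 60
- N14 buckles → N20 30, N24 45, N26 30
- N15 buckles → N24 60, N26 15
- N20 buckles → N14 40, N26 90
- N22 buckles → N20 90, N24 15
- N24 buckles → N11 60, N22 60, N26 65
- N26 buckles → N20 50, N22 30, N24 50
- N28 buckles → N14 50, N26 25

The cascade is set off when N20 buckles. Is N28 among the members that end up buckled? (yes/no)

no

Round 1 — N20 buckles (initial).
  N14: +40 → 40 < 60
  N26: +90 → 90 ≥ 60
Round 2 — N26 buckles.
  N22: +30 → 30 < 70
  N24: +50 → 50 < 70
No further bucklings.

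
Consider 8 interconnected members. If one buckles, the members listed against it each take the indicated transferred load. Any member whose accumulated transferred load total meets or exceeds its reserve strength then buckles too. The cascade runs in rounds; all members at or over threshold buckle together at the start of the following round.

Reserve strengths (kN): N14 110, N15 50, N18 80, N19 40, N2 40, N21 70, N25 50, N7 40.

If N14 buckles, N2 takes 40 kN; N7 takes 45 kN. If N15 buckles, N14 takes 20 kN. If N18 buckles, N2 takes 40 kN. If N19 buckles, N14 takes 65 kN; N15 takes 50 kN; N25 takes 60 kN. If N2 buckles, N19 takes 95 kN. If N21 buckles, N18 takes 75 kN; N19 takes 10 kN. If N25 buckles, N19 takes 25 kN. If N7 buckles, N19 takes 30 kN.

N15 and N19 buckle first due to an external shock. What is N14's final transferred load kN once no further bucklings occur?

85

Round 1 — N15, N19 buckle (initial).
  N14: +20+65 → 85 < 110
  N25: +60 → 60 ≥ 50
Round 2 — N25 buckles.
No further bucklings.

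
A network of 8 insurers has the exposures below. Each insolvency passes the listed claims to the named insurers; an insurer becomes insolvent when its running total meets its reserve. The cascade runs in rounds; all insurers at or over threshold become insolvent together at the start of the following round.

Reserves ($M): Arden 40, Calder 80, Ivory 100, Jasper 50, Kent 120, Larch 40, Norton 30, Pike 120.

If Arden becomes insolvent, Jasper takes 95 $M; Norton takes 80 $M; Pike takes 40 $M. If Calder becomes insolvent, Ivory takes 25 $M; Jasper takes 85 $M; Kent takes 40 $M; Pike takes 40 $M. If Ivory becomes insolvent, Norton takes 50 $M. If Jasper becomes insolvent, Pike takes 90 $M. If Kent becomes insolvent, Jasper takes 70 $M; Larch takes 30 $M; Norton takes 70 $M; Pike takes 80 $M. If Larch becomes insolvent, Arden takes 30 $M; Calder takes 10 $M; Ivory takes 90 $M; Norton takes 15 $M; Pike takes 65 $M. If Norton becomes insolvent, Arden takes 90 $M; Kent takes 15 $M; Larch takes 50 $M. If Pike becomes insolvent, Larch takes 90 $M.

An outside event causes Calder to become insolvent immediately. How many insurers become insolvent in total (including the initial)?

Round 1 — Calder becomes insolvent (initial).
  Ivory: +25 → 25 < 100
  Jasper: +85 → 85 ≥ 50
  Kent: +40 → 40 < 120
  Pike: +40 → 40 < 120
Round 2 — Jasper becomes insolvent.
  Pike: +90 → 130 ≥ 120
Round 3 — Pike becomes insolvent.
  Larch: +90 → 90 ≥ 40
Round 4 — Larch becomes insolvent.
  Arden: +30 → 30 < 40
  Ivory: +90 → 115 ≥ 100
  Norton: +15 → 15 < 30
Round 5 — Ivory becomes insolvent.
  Norton: +50 → 65 ≥ 30
Round 6 — Norton becomes insolvent.
  Arden: +90 → 120 ≥ 40
  Kent: +15 → 55 < 120
Round 7 — Arden becomes insolvent.
No further insolvencies.

7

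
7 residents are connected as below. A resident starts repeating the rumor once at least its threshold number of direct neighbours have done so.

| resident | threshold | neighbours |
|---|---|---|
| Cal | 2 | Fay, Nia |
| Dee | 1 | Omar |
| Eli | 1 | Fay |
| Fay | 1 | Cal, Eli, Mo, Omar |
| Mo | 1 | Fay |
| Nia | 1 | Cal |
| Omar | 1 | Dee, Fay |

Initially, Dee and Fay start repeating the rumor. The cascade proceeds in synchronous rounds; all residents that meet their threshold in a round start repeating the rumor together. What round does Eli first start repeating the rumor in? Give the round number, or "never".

Round 1 — Dee, Fay start repeating the rumor (initial).
Round 2 — checking thresholds:
  Cal: 1 of 2 neighbours < 2, not yet.
  Eli: 1 of 1 neighbours ≥ 1, starts repeating the rumor.
  Mo: 1 of 1 neighbours ≥ 1, starts repeating the rumor.
  Omar: 2 of 2 neighbours ≥ 1, starts repeating the rumor.
Round 3 — no new spreads; cascade stops.

2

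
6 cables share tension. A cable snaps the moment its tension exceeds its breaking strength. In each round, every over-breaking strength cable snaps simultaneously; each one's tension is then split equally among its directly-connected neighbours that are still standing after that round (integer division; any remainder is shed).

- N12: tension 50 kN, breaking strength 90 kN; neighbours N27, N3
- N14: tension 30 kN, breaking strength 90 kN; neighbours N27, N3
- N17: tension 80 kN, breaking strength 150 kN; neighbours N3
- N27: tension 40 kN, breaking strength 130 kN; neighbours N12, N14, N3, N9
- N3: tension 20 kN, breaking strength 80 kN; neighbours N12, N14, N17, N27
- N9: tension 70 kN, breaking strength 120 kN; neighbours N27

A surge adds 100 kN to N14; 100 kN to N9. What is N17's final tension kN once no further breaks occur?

122

Round 1 — N14 at 130 > 90; N9 at 170 > 120. N14, N9 snap.
  N14 sheds 130 kN to N27, N3: 65 each.
    N27: 40+65 = 105 ≤ 130
    N3: 20+65 = 85 > 80
  N9 sheds 170 kN to N27: 170 each.
    N27: 105+170 = 275 > 130
Round 2 — N27, N3 snap.
  N27 sheds 275 kN to N12: 275 each.
    N12: 50+275 = 325 > 90
  N3 sheds 85 kN to N12, N17: 42 each (1 lost).
    N12: 325+42 = 367 > 90
    N17: 80+42 = 122 ≤ 150
Round 3 — N12 snaps.
  N12 sheds 367 kN: no online neighbours, lost.
No further breaks.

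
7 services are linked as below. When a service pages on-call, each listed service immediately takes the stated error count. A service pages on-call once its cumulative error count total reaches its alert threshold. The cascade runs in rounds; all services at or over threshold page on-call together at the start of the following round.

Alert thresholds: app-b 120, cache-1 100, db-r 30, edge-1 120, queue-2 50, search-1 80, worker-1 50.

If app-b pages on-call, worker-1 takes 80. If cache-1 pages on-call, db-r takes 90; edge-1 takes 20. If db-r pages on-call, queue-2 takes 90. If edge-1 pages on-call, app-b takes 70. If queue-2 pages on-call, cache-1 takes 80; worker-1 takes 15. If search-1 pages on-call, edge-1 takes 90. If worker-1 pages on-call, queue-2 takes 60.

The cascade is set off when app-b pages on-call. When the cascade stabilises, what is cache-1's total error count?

Round 1 — app-b pages on-call (initial).
  worker-1: +80 → 80 ≥ 50
Round 2 — worker-1 pages on-call.
  queue-2: +60 → 60 ≥ 50
Round 3 — queue-2 pages on-call.
  cache-1: +80 → 80 < 100
No further pages.

80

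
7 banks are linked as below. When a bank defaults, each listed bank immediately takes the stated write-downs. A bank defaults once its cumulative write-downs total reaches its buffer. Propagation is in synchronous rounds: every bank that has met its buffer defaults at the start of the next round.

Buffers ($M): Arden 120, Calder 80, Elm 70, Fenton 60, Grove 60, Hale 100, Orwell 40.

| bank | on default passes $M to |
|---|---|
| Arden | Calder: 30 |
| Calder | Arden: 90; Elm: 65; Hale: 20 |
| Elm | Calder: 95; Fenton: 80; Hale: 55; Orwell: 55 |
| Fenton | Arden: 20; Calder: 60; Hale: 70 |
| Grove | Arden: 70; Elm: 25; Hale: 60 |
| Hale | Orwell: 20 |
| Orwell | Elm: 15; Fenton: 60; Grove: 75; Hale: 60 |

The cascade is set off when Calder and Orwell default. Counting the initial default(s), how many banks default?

Round 1 — Calder, Orwell default (initial).
  Arden: +90 → 90 < 120
  Elm: +65+15 → 80 ≥ 70
  Fenton: +60 → 60 ≥ 60
  Grove: +75 → 75 ≥ 60
  Hale: +20+60 → 80 < 100
Round 2 — Elm, Fenton, Grove default.
  Arden: +20+70 → 180 ≥ 120
  Hale: +55+70+60 → 265 ≥ 100
Round 3 — Arden, Hale default.
No further defaults.

7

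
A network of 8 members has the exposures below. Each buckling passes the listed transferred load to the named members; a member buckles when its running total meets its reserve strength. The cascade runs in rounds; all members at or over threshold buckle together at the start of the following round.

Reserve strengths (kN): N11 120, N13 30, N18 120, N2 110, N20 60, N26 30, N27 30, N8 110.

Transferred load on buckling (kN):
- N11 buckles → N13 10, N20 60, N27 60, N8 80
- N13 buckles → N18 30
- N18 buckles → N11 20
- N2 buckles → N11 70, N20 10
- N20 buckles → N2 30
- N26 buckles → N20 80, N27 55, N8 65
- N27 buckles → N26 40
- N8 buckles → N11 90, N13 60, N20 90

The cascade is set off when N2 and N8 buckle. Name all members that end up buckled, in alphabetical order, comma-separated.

N11, N13, N2, N20, N26, N27, N8

Round 1 — N2, N8 buckle (initial).
  N11: +70+90 → 160 ≥ 120
  N13: +60 → 60 ≥ 30
  N20: +10+90 → 100 ≥ 60
Round 2 — N11, N13, N20 buckle.
  N18: +30 → 30 < 120
  N27: +60 → 60 ≥ 30
Round 3 — N27 buckles.
  N26: +40 → 40 ≥ 30
Round 4 — N26 buckles.
No further bucklings.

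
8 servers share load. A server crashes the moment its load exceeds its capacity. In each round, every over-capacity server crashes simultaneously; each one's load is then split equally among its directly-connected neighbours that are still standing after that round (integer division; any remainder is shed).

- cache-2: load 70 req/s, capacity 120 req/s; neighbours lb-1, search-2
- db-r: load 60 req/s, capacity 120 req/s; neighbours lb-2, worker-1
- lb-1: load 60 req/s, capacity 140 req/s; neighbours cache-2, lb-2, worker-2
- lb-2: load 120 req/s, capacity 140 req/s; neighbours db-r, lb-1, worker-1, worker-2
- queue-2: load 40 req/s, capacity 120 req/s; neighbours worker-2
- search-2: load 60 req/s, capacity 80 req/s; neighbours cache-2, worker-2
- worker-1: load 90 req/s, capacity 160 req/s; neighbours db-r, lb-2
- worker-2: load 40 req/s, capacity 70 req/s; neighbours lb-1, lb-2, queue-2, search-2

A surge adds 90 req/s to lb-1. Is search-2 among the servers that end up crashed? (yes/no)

Round 1 — lb-1 at 150 > 140. lb-1 crashes.
  lb-1 sheds 150 req/s to cache-2, lb-2, worker-2: 50 each.
    cache-2: 70+50 = 120 ≤ 120
    lb-2: 120+50 = 170 > 140
    worker-2: 40+50 = 90 > 70
Round 2 — lb-2, worker-2 crash.
  lb-2 sheds 170 req/s to db-r, worker-1: 85 each.
    db-r: 60+85 = 145 > 120
    worker-1: 90+85 = 175 > 160
  worker-2 sheds 90 req/s to queue-2, search-2: 45 each.
    queue-2: 40+45 = 85 ≤ 120
    search-2: 60+45 = 105 > 80
Round 3 — db-r, search-2, worker-1 crash.
  db-r sheds 145 req/s: no online neighbours, lost.
  search-2 sheds 105 req/s to cache-2: 105 each.
    cache-2: 120+105 = 225 > 120
  worker-1 sheds 175 req/s: no online neighbours, lost.
Round 4 — cache-2 crashes.
  cache-2 sheds 225 req/s: no online neighbours, lost.
No further crashes.

yes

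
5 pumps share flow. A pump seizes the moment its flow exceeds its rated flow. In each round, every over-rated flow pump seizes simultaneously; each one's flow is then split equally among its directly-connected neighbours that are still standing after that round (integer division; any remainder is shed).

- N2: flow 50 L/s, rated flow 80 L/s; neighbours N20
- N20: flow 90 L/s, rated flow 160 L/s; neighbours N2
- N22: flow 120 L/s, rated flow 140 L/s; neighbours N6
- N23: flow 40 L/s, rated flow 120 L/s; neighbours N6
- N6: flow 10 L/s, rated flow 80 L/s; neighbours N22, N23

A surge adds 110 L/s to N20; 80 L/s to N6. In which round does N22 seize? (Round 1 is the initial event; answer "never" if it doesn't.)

Round 1 — N20 at 200 > 160; N6 at 90 > 80. N20, N6 seize.
  N20 sheds 200 L/s to N2: 200 each.
    N2: 50+200 = 250 > 80
  N6 sheds 90 L/s to N22, N23: 45 each.
    N22: 120+45 = 165 > 140
    N23: 40+45 = 85 ≤ 120
Round 2 — N2, N22 seize.
  N2 sheds 250 L/s: no online neighbours, lost.
  N22 sheds 165 L/s: no online neighbours, lost.
No further seizures.

2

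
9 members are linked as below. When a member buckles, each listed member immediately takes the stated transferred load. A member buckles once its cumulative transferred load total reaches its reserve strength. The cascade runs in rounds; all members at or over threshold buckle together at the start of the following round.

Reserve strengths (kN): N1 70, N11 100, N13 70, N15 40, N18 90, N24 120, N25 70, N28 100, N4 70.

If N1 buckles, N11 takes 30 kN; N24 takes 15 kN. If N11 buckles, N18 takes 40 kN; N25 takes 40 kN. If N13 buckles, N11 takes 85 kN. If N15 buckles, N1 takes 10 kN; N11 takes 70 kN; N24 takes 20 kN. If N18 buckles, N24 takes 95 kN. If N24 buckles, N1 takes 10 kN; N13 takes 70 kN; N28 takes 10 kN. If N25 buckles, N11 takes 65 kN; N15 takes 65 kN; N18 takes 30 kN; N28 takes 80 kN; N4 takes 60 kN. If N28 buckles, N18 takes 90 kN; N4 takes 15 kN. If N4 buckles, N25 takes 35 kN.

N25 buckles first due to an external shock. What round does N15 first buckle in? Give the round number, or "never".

2

Round 1 — N25 buckles (initial).
  N11: +65 → 65 < 100
  N15: +65 → 65 ≥ 40
  N18: +30 → 30 < 90
  N28: +80 → 80 < 100
  N4: +60 → 60 < 70
Round 2 — N15 buckles.
  N1: +10 → 10 < 70
  N11: +70 → 135 ≥ 100
  N24: +20 → 20 < 120
Round 3 — N11 buckles.
  N18: +40 → 70 < 90
No further bucklings.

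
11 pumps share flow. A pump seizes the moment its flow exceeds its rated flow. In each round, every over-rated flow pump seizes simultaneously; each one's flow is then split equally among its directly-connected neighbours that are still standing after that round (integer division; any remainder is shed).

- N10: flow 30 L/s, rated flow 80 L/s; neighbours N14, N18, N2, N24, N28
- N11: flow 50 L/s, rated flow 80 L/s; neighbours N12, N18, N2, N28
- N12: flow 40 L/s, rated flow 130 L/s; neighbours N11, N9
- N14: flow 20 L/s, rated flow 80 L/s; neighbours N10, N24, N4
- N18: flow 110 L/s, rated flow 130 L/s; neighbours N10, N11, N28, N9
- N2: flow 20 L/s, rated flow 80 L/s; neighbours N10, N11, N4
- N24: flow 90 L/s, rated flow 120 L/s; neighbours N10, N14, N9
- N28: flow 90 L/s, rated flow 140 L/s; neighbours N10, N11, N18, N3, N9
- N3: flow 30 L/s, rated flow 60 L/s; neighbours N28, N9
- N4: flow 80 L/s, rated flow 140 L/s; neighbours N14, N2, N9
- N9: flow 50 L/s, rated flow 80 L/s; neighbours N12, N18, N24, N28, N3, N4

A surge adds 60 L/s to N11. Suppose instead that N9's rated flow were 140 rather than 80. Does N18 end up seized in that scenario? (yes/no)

With N9's rated flow at 140:
Round 1 — N11 at 110 > 80. N11 seizes.
  N11 sheds 110 L/s to N12, N18, N2, N28: 27 each (2 lost).
    N12: 40+27 = 67 ≤ 130
    N18: 110+27 = 137 > 130
    N2: 20+27 = 47 ≤ 80
    N28: 90+27 = 117 ≤ 140
Round 2 — N18 seizes.
  N18 sheds 137 L/s to N10, N28, N9: 45 each (2 lost).
    N10: 30+45 = 75 ≤ 80
    N28: 117+45 = 162 > 140
    N9: 50+45 = 95 ≤ 140
Round 3 — N28 seizes.
  N28 sheds 162 L/s to N10, N3, N9: 54 each.
    N10: 75+54 = 129 > 80
    N3: 30+54 = 84 > 60
    N9: 95+54 = 149 > 140
Round 4 — N10, N3, N9 seize.
  N10 sheds 129 L/s to N14, N2, N24: 43 each.
    N14: 20+43 = 63 ≤ 80
    N2: 47+43 = 90 > 80
    N24: 90+43 = 133 > 120
  N3 sheds 84 L/s: no online neighbours, lost.
  N9 sheds 149 L/s to N12, N24, N4: 49 each (2 lost).
    N12: 67+49 = 116 ≤ 130
    N24: 133+49 = 182 > 120
    N4: 80+49 = 129 ≤ 140
Round 5 — N2, N24 seize.
  N2 sheds 90 L/s to N4: 90 each.
    N4: 129+90 = 219 > 140
  N24 sheds 182 L/s to N14: 182 each.
    N14: 63+182 = 245 > 80
Round 6 — N14, N4 seize.
  N14 sheds 245 L/s: no online neighbours, lost.
  N4 sheds 219 L/s: no online neighbours, lost.
No further seizures.

yes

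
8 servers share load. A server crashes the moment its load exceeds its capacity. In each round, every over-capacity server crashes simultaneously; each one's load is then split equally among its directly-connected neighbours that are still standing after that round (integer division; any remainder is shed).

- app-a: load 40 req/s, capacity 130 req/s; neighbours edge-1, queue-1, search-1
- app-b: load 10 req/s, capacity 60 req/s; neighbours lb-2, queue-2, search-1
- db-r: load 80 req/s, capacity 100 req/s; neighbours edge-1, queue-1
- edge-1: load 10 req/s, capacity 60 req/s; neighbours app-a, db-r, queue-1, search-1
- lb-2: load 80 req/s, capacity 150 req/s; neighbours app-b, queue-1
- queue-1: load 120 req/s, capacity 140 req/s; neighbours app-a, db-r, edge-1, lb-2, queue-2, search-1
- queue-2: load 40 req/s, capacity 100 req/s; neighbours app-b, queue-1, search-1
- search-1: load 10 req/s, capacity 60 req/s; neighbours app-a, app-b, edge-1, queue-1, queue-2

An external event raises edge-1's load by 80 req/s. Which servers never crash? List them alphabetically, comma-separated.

Round 1 — edge-1 at 90 > 60. edge-1 crashes.
  edge-1 sheds 90 req/s to app-a, db-r, queue-1, search-1: 22 each (2 lost).
    app-a: 40+22 = 62 ≤ 130
    db-r: 80+22 = 102 > 100
    queue-1: 120+22 = 142 > 140
    search-1: 10+22 = 32 ≤ 60
Round 2 — db-r, queue-1 crash.
  db-r sheds 102 req/s: no online neighbours, lost.
  queue-1 sheds 142 req/s to app-a, lb-2, queue-2, search-1: 35 each (2 lost).
    app-a: 62+35 = 97 ≤ 130
    lb-2: 80+35 = 115 ≤ 150
    queue-2: 40+35 = 75 ≤ 100
    search-1: 32+35 = 67 > 60
Round 3 — search-1 crashes.
  search-1 sheds 67 req/s to app-a, app-b, queue-2: 22 each (1 lost).
    app-a: 97+22 = 119 ≤ 130
    app-b: 10+22 = 32 ≤ 60
    queue-2: 75+22 = 97 ≤ 100
No further crashes.

app-a, app-b, lb-2, queue-2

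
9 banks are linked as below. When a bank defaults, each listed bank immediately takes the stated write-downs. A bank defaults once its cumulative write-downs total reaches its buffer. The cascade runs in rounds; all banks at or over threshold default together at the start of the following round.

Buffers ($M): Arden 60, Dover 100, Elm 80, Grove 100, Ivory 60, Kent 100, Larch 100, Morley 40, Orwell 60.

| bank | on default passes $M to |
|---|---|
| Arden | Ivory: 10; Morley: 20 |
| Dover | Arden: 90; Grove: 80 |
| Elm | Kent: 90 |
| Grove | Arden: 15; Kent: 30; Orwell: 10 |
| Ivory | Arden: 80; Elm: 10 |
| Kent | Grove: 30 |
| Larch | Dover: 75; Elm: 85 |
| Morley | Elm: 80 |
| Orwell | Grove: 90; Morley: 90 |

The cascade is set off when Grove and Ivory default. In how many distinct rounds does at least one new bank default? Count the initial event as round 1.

2

Round 1 — Grove, Ivory default (initial).
  Arden: +15+80 → 95 ≥ 60
  Elm: +10 → 10 < 80
  Kent: +30 → 30 < 100
  Orwell: +10 → 10 < 60
Round 2 — Arden defaults.
  Morley: +20 → 20 < 40
No further defaults.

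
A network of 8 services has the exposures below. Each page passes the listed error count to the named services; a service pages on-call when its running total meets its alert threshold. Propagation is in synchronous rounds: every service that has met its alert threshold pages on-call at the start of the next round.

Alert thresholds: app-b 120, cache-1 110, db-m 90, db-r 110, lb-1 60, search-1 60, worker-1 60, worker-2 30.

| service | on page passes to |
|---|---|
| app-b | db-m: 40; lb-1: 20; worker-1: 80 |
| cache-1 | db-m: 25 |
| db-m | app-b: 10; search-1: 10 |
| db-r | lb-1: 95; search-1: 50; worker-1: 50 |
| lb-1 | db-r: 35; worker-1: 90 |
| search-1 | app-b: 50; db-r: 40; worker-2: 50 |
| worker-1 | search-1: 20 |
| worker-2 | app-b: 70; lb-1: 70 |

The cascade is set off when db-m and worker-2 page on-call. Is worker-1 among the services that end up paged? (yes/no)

yes

Round 1 — db-m, worker-2 page on-call (initial).
  app-b: +10+70 → 80 < 120
  lb-1: +70 → 70 ≥ 60
  search-1: +10 → 10 < 60
Round 2 — lb-1 pages on-call.
  db-r: +35 → 35 < 110
  worker-1: +90 → 90 ≥ 60
Round 3 — worker-1 pages on-call.
  search-1: +20 → 30 < 60
No further pages.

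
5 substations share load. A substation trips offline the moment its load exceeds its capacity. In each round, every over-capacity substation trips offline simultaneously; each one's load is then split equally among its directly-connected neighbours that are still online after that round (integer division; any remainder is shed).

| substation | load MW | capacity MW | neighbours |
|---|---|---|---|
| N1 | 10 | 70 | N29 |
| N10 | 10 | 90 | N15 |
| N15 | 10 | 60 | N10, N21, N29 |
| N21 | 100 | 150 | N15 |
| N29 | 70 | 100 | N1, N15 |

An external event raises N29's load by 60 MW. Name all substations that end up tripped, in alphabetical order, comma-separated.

Round 1 — N29 at 130 > 100. N29 trips offline.
  N29 sheds 130 MW to N1, N15: 65 each.
    N1: 10+65 = 75 > 70
    N15: 10+65 = 75 > 60
Round 2 — N1, N15 trip offline.
  N1 sheds 75 MW: no online neighbours, lost.
  N15 sheds 75 MW to N10, N21: 37 each (1 lost).
    N10: 10+37 = 47 ≤ 90
    N21: 100+37 = 137 ≤ 150
No further trips.

N1, N15, N29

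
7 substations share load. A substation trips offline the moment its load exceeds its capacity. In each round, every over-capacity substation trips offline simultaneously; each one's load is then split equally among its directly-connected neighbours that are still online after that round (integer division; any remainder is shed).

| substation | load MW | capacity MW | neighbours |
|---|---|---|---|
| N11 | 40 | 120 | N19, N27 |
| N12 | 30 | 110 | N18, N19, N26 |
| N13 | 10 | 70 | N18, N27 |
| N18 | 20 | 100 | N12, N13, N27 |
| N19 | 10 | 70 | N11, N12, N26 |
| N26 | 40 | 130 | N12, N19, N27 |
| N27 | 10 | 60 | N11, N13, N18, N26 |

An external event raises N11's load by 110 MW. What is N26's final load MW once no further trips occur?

110

Round 1 — N11 at 150 > 120. N11 trips offline.
  N11 sheds 150 MW to N19, N27: 75 each.
    N19: 10+75 = 85 > 70
    N27: 10+75 = 85 > 60
Round 2 — N19, N27 trip offline.
  N19 sheds 85 MW to N12, N26: 42 each (1 lost).
    N12: 30+42 = 72 ≤ 110
    N26: 40+42 = 82 ≤ 130
  N27 sheds 85 MW to N13, N18, N26: 28 each (1 lost).
    N13: 10+28 = 38 ≤ 70
    N18: 20+28 = 48 ≤ 100
    N26: 82+28 = 110 ≤ 130
No further trips.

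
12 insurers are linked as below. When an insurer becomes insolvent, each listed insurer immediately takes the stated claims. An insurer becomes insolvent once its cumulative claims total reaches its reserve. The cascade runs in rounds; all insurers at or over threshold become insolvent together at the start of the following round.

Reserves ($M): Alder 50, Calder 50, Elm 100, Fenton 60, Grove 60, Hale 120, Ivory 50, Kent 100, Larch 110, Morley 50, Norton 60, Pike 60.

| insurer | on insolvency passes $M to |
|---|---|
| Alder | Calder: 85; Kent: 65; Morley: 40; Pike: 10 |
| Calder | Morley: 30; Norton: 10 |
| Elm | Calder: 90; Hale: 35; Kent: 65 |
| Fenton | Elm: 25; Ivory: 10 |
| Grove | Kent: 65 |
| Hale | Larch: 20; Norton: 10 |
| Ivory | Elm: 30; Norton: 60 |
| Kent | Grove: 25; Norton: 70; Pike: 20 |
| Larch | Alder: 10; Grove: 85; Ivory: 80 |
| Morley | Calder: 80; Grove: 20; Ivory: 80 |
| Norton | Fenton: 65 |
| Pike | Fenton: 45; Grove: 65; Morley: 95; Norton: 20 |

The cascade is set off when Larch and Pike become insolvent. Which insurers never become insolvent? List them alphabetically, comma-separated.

Round 1 — Larch, Pike become insolvent (initial).
  Alder: +10 → 10 < 50
  Fenton: +45 → 45 < 60
  Grove: +85+65 → 150 ≥ 60
  Ivory: +80 → 80 ≥ 50
  Morley: +95 → 95 ≥ 50
  Norton: +20 → 20 < 60
Round 2 — Grove, Ivory, Morley become insolvent.
  Calder: +80 → 80 ≥ 50
  Elm: +30 → 30 < 100
  Kent: +65 → 65 < 100
  Norton: +60 → 80 ≥ 60
Round 3 — Calder, Norton become insolvent.
  Fenton: +65 → 110 ≥ 60
Round 4 — Fenton becomes insolvent.
  Elm: +25 → 55 < 100
No further insolvencies.

Alder, Elm, Hale, Kent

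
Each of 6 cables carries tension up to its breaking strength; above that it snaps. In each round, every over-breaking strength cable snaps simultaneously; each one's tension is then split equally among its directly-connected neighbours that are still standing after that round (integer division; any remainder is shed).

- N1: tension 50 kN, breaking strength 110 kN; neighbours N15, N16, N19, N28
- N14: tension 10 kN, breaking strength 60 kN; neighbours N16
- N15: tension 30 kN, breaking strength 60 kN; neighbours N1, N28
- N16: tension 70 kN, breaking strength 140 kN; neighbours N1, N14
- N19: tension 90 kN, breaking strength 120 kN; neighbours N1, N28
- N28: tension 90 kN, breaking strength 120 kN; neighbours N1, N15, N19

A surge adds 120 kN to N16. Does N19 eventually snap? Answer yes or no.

yes

Round 1 — N16 at 190 > 140. N16 snaps.
  N16 sheds 190 kN to N1, N14: 95 each.
    N1: 50+95 = 145 > 110
    N14: 10+95 = 105 > 60
Round 2 — N1, N14 snap.
  N1 sheds 145 kN to N15, N19, N28: 48 each (1 lost).
    N15: 30+48 = 78 > 60
    N19: 90+48 = 138 > 120
    N28: 90+48 = 138 > 120
  N14 sheds 105 kN: no online neighbours, lost.
Round 3 — N15, N19, N28 snap.
  N15 sheds 78 kN: no online neighbours, lost.
  N19 sheds 138 kN: no online neighbours, lost.
  N28 sheds 138 kN: no online neighbours, lost.
No further breaks.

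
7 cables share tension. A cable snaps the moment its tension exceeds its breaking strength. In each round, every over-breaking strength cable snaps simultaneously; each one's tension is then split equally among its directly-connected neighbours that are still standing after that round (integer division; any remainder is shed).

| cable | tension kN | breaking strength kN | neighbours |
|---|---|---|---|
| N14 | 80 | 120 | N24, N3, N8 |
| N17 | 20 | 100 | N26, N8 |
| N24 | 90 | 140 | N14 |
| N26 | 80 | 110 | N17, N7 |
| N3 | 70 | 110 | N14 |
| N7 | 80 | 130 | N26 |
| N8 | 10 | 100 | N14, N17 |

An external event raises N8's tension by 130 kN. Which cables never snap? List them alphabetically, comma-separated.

N17, N26, N7

Round 1 — N8 at 140 > 100. N8 snaps.
  N8 sheds 140 kN to N14, N17: 70 each.
    N14: 80+70 = 150 > 120
    N17: 20+70 = 90 ≤ 100
Round 2 — N14 snaps.
  N14 sheds 150 kN to N24, N3: 75 each.
    N24: 90+75 = 165 > 140
    N3: 70+75 = 145 > 110
Round 3 — N24, N3 snap.
  N24 sheds 165 kN: no online neighbours, lost.
  N3 sheds 145 kN: no online neighbours, lost.
No further breaks.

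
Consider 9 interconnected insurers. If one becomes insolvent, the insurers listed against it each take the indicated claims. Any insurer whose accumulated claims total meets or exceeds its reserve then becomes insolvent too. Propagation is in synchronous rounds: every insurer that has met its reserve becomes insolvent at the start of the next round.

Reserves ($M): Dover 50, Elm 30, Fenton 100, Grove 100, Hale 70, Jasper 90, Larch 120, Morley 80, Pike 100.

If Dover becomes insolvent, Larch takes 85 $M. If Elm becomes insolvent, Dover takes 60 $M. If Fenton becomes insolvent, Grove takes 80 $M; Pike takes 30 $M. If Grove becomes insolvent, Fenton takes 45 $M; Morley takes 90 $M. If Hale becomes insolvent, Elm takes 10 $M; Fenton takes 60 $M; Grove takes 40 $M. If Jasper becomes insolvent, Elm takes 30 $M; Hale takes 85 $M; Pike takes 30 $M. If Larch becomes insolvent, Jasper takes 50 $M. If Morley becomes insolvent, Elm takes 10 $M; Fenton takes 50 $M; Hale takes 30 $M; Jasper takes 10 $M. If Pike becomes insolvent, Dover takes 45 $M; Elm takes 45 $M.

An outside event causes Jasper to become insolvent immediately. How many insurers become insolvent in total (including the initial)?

4

Round 1 — Jasper becomes insolvent (initial).
  Elm: +30 → 30 ≥ 30
  Hale: +85 → 85 ≥ 70
  Pike: +30 → 30 < 100
Round 2 — Elm, Hale become insolvent.
  Dover: +60 → 60 ≥ 50
  Fenton: +60 → 60 < 100
  Grove: +40 → 40 < 100
Round 3 — Dover becomes insolvent.
  Larch: +85 → 85 < 120
No further insolvencies.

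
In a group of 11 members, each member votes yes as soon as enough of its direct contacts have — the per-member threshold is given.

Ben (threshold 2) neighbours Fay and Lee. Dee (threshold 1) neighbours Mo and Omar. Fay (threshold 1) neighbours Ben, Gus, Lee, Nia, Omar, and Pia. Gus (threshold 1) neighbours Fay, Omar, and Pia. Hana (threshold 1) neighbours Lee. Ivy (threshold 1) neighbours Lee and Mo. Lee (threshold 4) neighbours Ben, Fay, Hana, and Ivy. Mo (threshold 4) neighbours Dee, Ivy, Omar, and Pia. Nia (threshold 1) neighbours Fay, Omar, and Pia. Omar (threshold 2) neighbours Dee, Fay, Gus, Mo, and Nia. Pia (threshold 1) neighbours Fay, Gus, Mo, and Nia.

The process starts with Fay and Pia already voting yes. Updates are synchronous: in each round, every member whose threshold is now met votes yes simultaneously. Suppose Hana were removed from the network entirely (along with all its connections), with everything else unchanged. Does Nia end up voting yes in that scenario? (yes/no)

yes

With Hana removed:
Round 1 — Fay, Pia vote yes (initial).
Round 2 — checking thresholds:
  Ben: 1 of 2 neighbours < 2, below threshold.
  Gus: 2 of 3 neighbours ≥ 1, votes yes.
  Lee: 1 of 3 neighbours < 4, below threshold.
  Mo: 1 of 4 neighbours < 4, below threshold.
  Nia: 2 of 3 neighbours ≥ 1, votes yes.
  Omar: 1 of 5 neighbours < 2, below threshold.
Round 3 — checking thresholds:
  Ben: 1 of 2 neighbours < 2, below threshold.
  Lee: 1 of 3 neighbours < 4, below threshold.
  Mo: 1 of 4 neighbours < 4, below threshold.
  Omar: 3 of 5 neighbours ≥ 2, votes yes.
Round 4 — checking thresholds:
  Ben: 1 of 2 neighbours < 2, below threshold.
  Dee: 1 of 2 neighbours ≥ 1, votes yes.
  Lee: 1 of 3 neighbours < 4, below threshold.
  Mo: 2 of 4 neighbours < 4, below threshold.
Round 5 — no new yes votes; cascade stops.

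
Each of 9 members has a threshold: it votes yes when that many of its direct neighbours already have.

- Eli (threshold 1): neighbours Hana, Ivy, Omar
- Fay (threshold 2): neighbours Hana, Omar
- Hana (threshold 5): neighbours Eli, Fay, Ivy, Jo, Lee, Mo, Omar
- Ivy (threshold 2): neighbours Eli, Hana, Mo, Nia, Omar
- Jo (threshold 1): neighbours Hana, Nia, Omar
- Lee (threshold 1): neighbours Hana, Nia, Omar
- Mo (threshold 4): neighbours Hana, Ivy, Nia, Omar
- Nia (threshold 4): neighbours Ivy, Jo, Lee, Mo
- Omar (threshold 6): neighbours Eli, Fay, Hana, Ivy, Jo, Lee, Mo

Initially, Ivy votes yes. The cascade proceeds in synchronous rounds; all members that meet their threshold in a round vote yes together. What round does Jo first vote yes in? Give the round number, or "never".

Round 1 — Ivy votes yes (initial).
Round 2 — checking thresholds:
  Eli: 1 of 3 neighbours ≥ 1, votes yes.
  Hana: 1 of 7 neighbours < 5, below threshold.
  Mo: 1 of 4 neighbours < 4, below threshold.
  Nia: 1 of 4 neighbours < 4, below threshold.
  Omar: 1 of 7 neighbours < 6, below threshold.
Round 3 — no new yes votes; cascade stops.

never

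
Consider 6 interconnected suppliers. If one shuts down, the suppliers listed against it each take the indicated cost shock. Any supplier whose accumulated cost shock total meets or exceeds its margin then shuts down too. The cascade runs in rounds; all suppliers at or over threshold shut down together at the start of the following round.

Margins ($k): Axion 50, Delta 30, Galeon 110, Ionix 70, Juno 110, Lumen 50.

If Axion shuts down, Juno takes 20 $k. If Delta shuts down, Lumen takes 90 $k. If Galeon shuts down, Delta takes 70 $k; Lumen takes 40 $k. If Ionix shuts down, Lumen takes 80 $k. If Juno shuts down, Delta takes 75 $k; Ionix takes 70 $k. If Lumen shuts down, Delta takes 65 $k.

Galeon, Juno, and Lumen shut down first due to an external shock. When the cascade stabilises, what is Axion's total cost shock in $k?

Round 1 — Galeon, Juno, Lumen shut down (initial).
  Delta: +70+75+65 → 210 ≥ 30
  Ionix: +70 → 70 ≥ 70
Round 2 — Delta, Ionix shut down.
No further shutdowns.

0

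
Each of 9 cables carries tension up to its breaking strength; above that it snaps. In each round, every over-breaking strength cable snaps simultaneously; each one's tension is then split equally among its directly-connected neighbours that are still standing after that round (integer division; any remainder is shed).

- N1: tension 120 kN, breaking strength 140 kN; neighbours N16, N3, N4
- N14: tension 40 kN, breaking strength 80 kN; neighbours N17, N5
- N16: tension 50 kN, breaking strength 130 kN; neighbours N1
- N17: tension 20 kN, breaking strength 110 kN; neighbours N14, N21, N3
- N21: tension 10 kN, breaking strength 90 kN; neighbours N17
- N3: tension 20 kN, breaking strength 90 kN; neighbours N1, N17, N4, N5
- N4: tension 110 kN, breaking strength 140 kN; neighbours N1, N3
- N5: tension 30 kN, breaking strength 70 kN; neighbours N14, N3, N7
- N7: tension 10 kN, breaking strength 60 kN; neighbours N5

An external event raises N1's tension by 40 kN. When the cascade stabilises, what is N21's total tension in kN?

Round 1 — N1 at 160 > 140. N1 snaps.
  N1 sheds 160 kN to N16, N3, N4: 53 each (1 lost).
    N16: 50+53 = 103 ≤ 130
    N3: 20+53 = 73 ≤ 90
    N4: 110+53 = 163 > 140
Round 2 — N4 snaps.
  N4 sheds 163 kN to N3: 163 each.
    N3: 73+163 = 236 > 90
Round 3 — N3 snaps.
  N3 sheds 236 kN to N17, N5: 118 each.
    N17: 20+118 = 138 > 110
    N5: 30+118 = 148 > 70
Round 4 — N17, N5 snap.
  N17 sheds 138 kN to N14, N21: 69 each.
    N14: 40+69 = 109 > 80
    N21: 10+69 = 79 ≤ 90
  N5 sheds 148 kN to N14, N7: 74 each.
    N14: 109+74 = 183 > 80
    N7: 10+74 = 84 > 60
Round 5 — N14, N7 snap.
  N14 sheds 183 kN: no online neighbours, lost.
  N7 sheds 84 kN: no online neighbours, lost.
No further breaks.

79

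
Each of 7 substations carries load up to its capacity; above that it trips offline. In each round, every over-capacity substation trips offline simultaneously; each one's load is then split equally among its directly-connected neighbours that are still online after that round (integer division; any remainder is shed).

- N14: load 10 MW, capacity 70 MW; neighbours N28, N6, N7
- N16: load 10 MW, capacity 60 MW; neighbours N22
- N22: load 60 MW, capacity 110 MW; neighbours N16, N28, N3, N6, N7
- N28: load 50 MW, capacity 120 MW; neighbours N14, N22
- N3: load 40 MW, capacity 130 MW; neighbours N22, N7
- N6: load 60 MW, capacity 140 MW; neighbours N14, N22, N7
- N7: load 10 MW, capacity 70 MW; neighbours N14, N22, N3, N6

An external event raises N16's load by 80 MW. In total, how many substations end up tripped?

Round 1 — N16 at 90 > 60. N16 trips offline.
  N16 sheds 90 MW to N22: 90 each.
    N22: 60+90 = 150 > 110
Round 2 — N22 trips offline.
  N22 sheds 150 MW to N28, N3, N6, N7: 37 each (2 lost).
    N28: 50+37 = 87 ≤ 120
    N3: 40+37 = 77 ≤ 130
    N6: 60+37 = 97 ≤ 140
    N7: 10+37 = 47 ≤ 70
No further trips.

2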